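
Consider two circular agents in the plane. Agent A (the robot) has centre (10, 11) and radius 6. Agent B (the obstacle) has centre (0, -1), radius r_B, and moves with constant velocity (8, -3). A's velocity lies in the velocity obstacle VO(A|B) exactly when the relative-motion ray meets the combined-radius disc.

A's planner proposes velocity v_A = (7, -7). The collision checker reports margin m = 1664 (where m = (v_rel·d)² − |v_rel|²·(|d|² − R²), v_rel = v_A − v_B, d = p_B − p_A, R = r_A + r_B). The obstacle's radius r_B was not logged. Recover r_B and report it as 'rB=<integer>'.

m = 1664
d = (-10, -12);  v_rel = (-1, -4),  |v_rel|² = 17
v_rel×d = (-1)·(-12) − (-4)·(-10) = -28
since m = R²·17 − (-28)²:  R² = (784 + 1664) / 17 = 144
R = √144 = 12  ⇒  r_B = 12 − 6 = 6

rB=6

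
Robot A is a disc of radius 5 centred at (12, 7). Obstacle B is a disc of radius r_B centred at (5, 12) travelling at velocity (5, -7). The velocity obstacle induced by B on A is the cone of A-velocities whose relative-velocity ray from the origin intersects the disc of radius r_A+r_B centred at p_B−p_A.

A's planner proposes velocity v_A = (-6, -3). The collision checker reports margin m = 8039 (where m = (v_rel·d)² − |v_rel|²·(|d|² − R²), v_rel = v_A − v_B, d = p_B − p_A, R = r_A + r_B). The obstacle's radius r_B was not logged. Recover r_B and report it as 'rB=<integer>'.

m = 8039
d = (-7, 5);  v_rel = (-11, 4),  |v_rel|² = 137
v_rel×d = (-11)·(5) − (4)·(-7) = -27
since m = R²·137 − (-27)²:  R² = (729 + 8039) / 137 = 64
R = √64 = 8  ⇒  r_B = 8 − 5 = 3

rB=3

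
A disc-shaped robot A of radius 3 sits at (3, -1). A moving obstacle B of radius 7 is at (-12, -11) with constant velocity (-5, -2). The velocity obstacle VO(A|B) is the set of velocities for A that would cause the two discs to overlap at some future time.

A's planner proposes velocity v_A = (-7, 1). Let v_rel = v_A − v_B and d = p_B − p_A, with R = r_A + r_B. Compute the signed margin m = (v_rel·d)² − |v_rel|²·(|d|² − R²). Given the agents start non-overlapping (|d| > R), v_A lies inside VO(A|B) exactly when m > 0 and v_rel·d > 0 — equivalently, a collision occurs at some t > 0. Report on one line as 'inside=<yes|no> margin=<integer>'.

d = (-15, -10),  |d|² = 325;  R = 3+7 = 10,  c = 325−10² = 225
v_rel = (-2, 3),  |v_rel|² = 13;  v_rel·d = (-2)·(-15) + (3)·(-10) = 0
13·t² − 0·t + 225 = 0  ⇒  m = 0² − 13·225 = -2925
m = -2925 < 0,  v_rel·d = 0 = 0  ⇒  outside

inside=no margin=-2925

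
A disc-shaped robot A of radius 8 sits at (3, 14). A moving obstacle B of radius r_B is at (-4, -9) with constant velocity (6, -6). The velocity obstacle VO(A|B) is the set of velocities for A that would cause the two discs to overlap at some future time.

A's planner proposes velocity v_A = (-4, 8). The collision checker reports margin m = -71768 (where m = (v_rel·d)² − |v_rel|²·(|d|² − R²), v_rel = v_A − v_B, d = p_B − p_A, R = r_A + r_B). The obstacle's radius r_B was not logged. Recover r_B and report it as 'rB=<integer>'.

m = -71768
d = (-7, -23);  v_rel = (-10, 14),  |v_rel|² = 296
v_rel×d = (-10)·(-23) − (14)·(-7) = 328
since m = R²·296 − 328²:  R² = (107584 + -71768) / 296 = 121
R = √121 = 11  ⇒  r_B = 11 − 8 = 3

rB=3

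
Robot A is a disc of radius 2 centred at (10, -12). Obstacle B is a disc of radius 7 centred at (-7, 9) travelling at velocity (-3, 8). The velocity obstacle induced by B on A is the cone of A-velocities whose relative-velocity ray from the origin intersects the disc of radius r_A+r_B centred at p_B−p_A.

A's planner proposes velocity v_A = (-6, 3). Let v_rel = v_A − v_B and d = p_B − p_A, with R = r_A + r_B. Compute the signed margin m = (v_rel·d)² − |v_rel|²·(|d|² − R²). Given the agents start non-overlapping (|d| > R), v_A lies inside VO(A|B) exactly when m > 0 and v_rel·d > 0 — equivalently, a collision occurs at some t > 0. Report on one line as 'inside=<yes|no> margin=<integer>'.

d = (-17, 21),  |d|² = 730;  R = 2+7 = 9,  c = 730−9² = 649
v_rel = (-3, -5),  |v_rel|² = 34;  v_rel·d = (-3)·(-17) + (-5)·(21) = -54
34·t² + 108·t + 649 = 0  ⇒  m = (-54)² − 34·649 = -19150
m = -19150 < 0,  v_rel·d = -54 < 0  ⇒  outside

inside=no margin=-19150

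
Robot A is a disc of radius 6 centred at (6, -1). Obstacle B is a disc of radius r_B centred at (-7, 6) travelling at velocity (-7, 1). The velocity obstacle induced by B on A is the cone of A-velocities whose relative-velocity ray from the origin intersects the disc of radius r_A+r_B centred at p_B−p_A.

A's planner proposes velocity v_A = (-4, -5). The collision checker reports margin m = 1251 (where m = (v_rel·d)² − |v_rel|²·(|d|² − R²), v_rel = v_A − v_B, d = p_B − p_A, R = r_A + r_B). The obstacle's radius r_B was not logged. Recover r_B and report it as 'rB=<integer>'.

m = 1251
d = (-13, 7);  v_rel = (3, -6),  |v_rel|² = 45
v_rel×d = (3)·(7) − (-6)·(-13) = -57
since m = R²·45 − (-57)²:  R² = (3249 + 1251) / 45 = 100
R = √100 = 10  ⇒  r_B = 10 − 6 = 4

rB=4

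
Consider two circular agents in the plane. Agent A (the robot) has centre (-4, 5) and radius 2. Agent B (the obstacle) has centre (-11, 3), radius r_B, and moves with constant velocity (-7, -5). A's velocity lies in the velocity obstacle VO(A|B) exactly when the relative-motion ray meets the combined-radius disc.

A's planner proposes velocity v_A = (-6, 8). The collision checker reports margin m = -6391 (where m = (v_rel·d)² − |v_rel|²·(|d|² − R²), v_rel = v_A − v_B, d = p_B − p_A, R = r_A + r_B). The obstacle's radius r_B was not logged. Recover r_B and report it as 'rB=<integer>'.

m = -6391
d = (-7, -2);  v_rel = (1, 13),  |v_rel|² = 170
v_rel×d = (1)·(-2) − (13)·(-7) = 89
since m = R²·170 − 89²:  R² = (7921 + -6391) / 170 = 9
R = √9 = 3  ⇒  r_B = 3 − 2 = 1

rB=1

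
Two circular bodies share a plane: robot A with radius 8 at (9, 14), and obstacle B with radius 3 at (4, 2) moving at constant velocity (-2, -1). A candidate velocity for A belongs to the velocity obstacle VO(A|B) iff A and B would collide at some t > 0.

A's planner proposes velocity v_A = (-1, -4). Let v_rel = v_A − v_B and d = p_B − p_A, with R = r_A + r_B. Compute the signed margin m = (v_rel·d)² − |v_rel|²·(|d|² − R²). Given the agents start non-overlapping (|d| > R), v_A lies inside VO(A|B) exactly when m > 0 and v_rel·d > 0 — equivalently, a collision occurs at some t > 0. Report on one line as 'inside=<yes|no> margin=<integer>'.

d = (-5, -12),  |d|² = 169;  R = 8+3 = 11,  c = 169−11² = 48
v_rel = (1, -3),  |v_rel|² = 10;  v_rel·d = (1)·(-5) + (-3)·(-12) = 31
10·t² − 62·t + 48 = 0  ⇒  m = 31² − 10·48 = 481
m = 481 > 0,  v_rel·d = 31 > 0  ⇒  inside

inside=yes margin=481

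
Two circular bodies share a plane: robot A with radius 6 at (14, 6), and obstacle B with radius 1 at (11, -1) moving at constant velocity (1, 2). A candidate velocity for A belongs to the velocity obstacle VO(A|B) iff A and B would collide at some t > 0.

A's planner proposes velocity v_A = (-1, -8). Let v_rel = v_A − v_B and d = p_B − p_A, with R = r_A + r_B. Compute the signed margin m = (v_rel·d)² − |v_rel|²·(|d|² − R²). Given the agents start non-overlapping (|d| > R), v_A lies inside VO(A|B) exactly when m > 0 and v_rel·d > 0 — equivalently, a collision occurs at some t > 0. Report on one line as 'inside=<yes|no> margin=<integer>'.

d = (-3, -7),  |d|² = 58;  R = 6+1 = 7,  c = 58−7² = 9
v_rel = (-2, -10),  |v_rel|² = 104;  v_rel·d = (-2)·(-3) + (-10)·(-7) = 76
104·t² − 152·t + 9 = 0  ⇒  m = 76² − 104·9 = 4840
m = 4840 > 0,  v_rel·d = 76 > 0  ⇒  inside

inside=yes margin=4840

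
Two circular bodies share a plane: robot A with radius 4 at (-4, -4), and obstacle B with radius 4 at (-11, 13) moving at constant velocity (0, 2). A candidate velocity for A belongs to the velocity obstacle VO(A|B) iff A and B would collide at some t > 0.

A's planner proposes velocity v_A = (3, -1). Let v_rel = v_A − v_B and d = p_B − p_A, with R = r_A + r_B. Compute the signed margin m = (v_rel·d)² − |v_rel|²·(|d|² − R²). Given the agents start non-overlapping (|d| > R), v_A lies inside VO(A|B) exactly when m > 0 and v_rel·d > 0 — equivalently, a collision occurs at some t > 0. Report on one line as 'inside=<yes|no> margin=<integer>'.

d = (-7, 17),  |d|² = 338;  R = 4+4 = 8,  c = 338−8² = 274
v_rel = (3, -3),  |v_rel|² = 18;  v_rel·d = (3)·(-7) + (-3)·(17) = -72
18·t² + 144·t + 274 = 0  ⇒  m = (-72)² − 18·274 = 252
m = 252 > 0,  v_rel·d = -72 < 0  ⇒  outside

inside=no margin=252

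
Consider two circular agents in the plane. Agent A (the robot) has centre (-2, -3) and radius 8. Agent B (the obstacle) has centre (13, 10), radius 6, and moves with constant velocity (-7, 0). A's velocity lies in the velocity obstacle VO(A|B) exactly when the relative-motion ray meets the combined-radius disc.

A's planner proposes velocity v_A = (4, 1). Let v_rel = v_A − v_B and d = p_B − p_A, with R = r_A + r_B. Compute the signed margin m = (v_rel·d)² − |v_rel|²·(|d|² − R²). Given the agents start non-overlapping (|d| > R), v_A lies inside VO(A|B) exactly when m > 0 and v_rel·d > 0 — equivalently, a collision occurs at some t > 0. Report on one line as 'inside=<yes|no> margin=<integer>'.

d = (15, 13),  |d|² = 394;  R = 8+6 = 14,  c = 394−14² = 198
v_rel = (11, 1),  |v_rel|² = 122;  v_rel·d = (11)·(15) + (1)·(13) = 178
122·t² − 356·t + 198 = 0  ⇒  m = 178² − 122·198 = 7528
m = 7528 > 0,  v_rel·d = 178 > 0  ⇒  inside

inside=yes margin=7528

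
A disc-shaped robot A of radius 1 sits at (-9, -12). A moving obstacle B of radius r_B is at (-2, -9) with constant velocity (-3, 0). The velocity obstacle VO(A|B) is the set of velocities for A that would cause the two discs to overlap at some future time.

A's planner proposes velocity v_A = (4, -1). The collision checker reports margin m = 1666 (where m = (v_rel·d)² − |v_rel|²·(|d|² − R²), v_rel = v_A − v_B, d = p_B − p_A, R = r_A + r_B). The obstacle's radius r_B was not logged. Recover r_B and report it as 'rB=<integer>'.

m = 1666
d = (7, 3);  v_rel = (7, -1),  |v_rel|² = 50
v_rel×d = (7)·(3) − (-1)·(7) = 28
since m = R²·50 − 28²:  R² = (784 + 1666) / 50 = 49
R = √49 = 7  ⇒  r_B = 7 − 1 = 6

rB=6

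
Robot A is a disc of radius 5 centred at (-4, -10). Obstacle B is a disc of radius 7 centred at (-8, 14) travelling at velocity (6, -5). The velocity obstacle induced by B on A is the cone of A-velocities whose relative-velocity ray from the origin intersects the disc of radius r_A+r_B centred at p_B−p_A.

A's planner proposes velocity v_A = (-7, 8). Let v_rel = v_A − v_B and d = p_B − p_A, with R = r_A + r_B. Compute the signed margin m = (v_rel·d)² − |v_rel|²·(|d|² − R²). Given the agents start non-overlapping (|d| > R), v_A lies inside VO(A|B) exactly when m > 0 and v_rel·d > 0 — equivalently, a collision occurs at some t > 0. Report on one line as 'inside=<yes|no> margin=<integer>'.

d = (-4, 24),  |d|² = 592;  R = 5+7 = 12,  c = 592−12² = 448
v_rel = (-13, 13),  |v_rel|² = 338;  v_rel·d = (-13)·(-4) + (13)·(24) = 364
338·t² − 728·t + 448 = 0  ⇒  m = 364² − 338·448 = -18928
m = -18928 < 0,  v_rel·d = 364 > 0  ⇒  outside

inside=no margin=-18928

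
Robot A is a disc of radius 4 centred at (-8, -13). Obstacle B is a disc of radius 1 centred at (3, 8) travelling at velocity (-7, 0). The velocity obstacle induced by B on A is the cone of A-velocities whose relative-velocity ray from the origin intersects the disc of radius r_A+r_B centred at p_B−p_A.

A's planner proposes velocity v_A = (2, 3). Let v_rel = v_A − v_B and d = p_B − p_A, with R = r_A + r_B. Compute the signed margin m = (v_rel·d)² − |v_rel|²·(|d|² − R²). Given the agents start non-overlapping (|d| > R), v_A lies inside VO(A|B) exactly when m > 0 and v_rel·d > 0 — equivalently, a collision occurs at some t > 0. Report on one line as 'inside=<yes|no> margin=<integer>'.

d = (11, 21),  |d|² = 562;  R = 4+1 = 5,  c = 562−5² = 537
v_rel = (9, 3),  |v_rel|² = 90;  v_rel·d = (9)·(11) + (3)·(21) = 162
90·t² − 324·t + 537 = 0  ⇒  m = 162² − 90·537 = -22086
m = -22086 < 0,  v_rel·d = 162 > 0  ⇒  outside

inside=no margin=-22086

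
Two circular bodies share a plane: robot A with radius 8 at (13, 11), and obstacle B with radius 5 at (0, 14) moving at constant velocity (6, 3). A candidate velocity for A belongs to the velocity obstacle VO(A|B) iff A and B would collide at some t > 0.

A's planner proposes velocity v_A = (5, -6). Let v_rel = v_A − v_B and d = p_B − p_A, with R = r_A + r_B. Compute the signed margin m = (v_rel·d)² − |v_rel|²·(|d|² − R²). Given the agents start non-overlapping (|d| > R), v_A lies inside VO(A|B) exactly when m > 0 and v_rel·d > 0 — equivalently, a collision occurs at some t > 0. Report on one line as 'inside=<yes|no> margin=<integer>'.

d = (-13, 3),  |d|² = 178;  R = 8+5 = 13,  c = 178−13² = 9
v_rel = (-1, -9),  |v_rel|² = 82;  v_rel·d = (-1)·(-13) + (-9)·(3) = -14
82·t² + 28·t + 9 = 0  ⇒  m = (-14)² − 82·9 = -542
m = -542 < 0,  v_rel·d = -14 < 0  ⇒  outside

inside=no margin=-542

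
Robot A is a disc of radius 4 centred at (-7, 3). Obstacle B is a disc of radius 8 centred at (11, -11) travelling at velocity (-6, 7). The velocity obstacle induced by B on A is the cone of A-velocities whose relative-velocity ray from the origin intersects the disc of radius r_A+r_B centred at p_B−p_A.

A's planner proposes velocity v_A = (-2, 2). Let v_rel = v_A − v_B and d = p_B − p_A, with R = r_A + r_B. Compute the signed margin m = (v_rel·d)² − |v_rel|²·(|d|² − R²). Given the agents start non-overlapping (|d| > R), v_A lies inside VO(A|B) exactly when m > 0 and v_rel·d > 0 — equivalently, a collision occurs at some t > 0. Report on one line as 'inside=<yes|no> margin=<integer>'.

d = (18, -14),  |d|² = 520;  R = 4+8 = 12,  c = 520−12² = 376
v_rel = (4, -5),  |v_rel|² = 41;  v_rel·d = (4)·(18) + (-5)·(-14) = 142
41·t² − 284·t + 376 = 0  ⇒  m = 142² − 41·376 = 4748
m = 4748 > 0,  v_rel·d = 142 > 0  ⇒  inside

inside=yes margin=4748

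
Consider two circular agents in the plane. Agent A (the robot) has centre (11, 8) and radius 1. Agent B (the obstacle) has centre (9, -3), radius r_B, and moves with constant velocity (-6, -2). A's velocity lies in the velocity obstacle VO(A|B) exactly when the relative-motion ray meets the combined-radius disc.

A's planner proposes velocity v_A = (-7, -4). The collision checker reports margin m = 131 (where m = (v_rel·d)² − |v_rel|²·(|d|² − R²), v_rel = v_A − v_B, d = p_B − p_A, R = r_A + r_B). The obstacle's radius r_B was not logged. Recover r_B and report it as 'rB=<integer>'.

m = 131
d = (-2, -11);  v_rel = (-1, -2),  |v_rel|² = 5
v_rel×d = (-1)·(-11) − (-2)·(-2) = 7
since m = R²·5 − 7²:  R² = (49 + 131) / 5 = 36
R = √36 = 6  ⇒  r_B = 6 − 1 = 5

rB=5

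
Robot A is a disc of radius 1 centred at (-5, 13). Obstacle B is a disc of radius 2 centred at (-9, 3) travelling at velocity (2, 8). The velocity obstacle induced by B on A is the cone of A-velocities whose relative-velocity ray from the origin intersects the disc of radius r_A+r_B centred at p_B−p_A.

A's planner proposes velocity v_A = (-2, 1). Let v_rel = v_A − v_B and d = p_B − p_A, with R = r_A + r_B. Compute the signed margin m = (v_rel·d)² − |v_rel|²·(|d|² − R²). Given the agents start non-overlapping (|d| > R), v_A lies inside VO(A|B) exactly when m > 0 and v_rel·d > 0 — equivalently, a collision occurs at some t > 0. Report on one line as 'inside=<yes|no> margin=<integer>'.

d = (-4, -10),  |d|² = 116;  R = 1+2 = 3,  c = 116−3² = 107
v_rel = (-4, -7),  |v_rel|² = 65;  v_rel·d = (-4)·(-4) + (-7)·(-10) = 86
65·t² − 172·t + 107 = 0  ⇒  m = 86² − 65·107 = 441
m = 441 > 0,  v_rel·d = 86 > 0  ⇒  inside

inside=yes margin=441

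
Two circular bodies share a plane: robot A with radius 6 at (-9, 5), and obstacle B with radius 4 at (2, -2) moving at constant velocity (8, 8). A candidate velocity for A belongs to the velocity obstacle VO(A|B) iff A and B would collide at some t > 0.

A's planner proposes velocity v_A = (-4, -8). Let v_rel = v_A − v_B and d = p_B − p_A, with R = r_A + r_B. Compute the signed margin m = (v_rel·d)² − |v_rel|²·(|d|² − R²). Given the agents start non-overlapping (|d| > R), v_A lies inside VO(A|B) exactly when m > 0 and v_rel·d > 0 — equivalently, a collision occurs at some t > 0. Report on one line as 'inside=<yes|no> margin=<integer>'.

d = (11, -7),  |d|² = 170;  R = 6+4 = 10,  c = 170−10² = 70
v_rel = (-12, -16),  |v_rel|² = 400;  v_rel·d = (-12)·(11) + (-16)·(-7) = -20
400·t² + 40·t + 70 = 0  ⇒  m = (-20)² − 400·70 = -27600
m = -27600 < 0,  v_rel·d = -20 < 0  ⇒  outside

inside=no margin=-27600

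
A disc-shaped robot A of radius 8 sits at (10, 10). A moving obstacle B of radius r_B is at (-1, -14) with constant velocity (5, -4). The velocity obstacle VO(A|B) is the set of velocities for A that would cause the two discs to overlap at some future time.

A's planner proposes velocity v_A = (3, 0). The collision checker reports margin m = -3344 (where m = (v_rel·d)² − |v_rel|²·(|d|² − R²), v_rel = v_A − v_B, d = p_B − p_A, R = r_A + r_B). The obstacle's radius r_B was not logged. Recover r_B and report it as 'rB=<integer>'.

m = -3344
d = (-11, -24);  v_rel = (-2, 4),  |v_rel|² = 20
v_rel×d = (-2)·(-24) − (4)·(-11) = 92
since m = R²·20 − 92²:  R² = (8464 + -3344) / 20 = 256
R = √256 = 16  ⇒  r_B = 16 − 8 = 8

rB=8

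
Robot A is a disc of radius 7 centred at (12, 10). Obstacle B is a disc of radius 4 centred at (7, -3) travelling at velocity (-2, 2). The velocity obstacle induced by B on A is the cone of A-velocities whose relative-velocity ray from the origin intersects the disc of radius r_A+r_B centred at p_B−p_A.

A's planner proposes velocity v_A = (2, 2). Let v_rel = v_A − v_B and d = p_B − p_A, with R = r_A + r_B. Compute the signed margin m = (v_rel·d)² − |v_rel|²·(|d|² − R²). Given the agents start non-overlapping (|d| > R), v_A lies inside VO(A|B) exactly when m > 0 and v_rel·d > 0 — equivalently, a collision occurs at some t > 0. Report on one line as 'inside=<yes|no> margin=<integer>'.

d = (-5, -13),  |d|² = 194;  R = 7+4 = 11,  c = 194−11² = 73
v_rel = (4, 0),  |v_rel|² = 16;  v_rel·d = (4)·(-5) + (0)·(-13) = -20
16·t² + 40·t + 73 = 0  ⇒  m = (-20)² − 16·73 = -768
m = -768 < 0,  v_rel·d = -20 < 0  ⇒  outside

inside=no margin=-768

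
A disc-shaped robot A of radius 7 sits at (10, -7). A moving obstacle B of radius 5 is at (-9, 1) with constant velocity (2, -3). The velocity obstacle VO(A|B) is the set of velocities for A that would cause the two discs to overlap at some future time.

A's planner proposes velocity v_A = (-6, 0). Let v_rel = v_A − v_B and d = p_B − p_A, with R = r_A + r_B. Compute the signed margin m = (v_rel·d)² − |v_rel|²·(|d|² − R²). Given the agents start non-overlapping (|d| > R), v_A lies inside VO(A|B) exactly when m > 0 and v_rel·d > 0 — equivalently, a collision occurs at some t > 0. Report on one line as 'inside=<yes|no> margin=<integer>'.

d = (-19, 8),  |d|² = 425;  R = 7+5 = 12,  c = 425−12² = 281
v_rel = (-8, 3),  |v_rel|² = 73;  v_rel·d = (-8)·(-19) + (3)·(8) = 176
73·t² − 352·t + 281 = 0  ⇒  m = 176² − 73·281 = 10463
m = 10463 > 0,  v_rel·d = 176 > 0  ⇒  inside

inside=yes margin=10463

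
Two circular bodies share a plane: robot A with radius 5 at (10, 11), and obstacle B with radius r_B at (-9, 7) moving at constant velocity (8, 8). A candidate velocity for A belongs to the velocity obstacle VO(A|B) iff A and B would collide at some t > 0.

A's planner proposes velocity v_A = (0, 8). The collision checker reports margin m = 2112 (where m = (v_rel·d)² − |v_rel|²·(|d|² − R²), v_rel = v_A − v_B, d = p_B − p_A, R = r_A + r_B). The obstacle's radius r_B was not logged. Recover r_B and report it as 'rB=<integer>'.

m = 2112
d = (-19, -4);  v_rel = (-8, 0),  |v_rel|² = 64
v_rel×d = (-8)·(-4) − (0)·(-19) = 32
since m = R²·64 − 32²:  R² = (1024 + 2112) / 64 = 49
R = √49 = 7  ⇒  r_B = 7 − 5 = 2

rB=2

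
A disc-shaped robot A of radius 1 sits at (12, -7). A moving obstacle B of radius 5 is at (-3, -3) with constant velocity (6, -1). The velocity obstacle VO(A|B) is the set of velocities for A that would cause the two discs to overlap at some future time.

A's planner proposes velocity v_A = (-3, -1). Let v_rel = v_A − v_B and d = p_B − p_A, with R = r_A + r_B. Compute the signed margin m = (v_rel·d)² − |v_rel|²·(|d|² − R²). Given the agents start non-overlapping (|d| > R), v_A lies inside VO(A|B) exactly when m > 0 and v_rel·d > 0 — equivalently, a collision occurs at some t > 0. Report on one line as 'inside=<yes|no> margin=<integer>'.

d = (-15, 4),  |d|² = 241;  R = 1+5 = 6,  c = 241−6² = 205
v_rel = (-9, 0),  |v_rel|² = 81;  v_rel·d = (-9)·(-15) + (0)·(4) = 135
81·t² − 270·t + 205 = 0  ⇒  m = 135² − 81·205 = 1620
m = 1620 > 0,  v_rel·d = 135 > 0  ⇒  inside

inside=yes margin=1620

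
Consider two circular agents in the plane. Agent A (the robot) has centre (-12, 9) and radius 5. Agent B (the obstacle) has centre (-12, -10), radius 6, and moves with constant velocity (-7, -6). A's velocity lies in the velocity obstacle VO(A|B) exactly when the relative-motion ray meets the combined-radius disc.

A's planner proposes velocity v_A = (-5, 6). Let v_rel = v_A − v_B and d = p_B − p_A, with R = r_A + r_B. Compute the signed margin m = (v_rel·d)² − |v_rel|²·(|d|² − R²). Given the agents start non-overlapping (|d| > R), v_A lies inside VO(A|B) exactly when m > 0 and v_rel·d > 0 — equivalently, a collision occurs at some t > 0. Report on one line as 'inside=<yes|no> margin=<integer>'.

d = (0, -19),  |d|² = 361;  R = 5+6 = 11,  c = 361−11² = 240
v_rel = (2, 12),  |v_rel|² = 148;  v_rel·d = (2)·(0) + (12)·(-19) = -228
148·t² + 456·t + 240 = 0  ⇒  m = (-228)² − 148·240 = 16464
m = 16464 > 0,  v_rel·d = -228 < 0  ⇒  outside

inside=no margin=16464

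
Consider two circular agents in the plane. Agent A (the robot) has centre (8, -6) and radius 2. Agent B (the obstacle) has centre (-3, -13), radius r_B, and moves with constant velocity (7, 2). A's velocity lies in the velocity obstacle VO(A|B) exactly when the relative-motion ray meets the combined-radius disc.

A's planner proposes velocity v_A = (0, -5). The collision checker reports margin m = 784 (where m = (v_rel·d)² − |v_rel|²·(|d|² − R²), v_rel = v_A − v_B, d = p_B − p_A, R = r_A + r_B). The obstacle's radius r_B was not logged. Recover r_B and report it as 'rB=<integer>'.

m = 784
d = (-11, -7);  v_rel = (-7, -7),  |v_rel|² = 98
v_rel×d = (-7)·(-7) − (-7)·(-11) = -28
since m = R²·98 − (-28)²:  R² = (784 + 784) / 98 = 16
R = √16 = 4  ⇒  r_B = 4 − 2 = 2

rB=2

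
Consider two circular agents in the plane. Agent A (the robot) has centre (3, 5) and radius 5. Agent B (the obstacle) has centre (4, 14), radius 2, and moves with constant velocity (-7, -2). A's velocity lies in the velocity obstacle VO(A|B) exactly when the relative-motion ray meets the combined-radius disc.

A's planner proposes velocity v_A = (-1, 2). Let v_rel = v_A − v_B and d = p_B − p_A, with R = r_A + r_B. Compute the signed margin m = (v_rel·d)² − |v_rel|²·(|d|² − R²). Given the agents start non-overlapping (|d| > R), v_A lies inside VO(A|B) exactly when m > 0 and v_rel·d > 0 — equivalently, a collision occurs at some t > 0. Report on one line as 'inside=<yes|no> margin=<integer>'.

d = (1, 9),  |d|² = 82;  R = 5+2 = 7,  c = 82−7² = 33
v_rel = (6, 4),  |v_rel|² = 52;  v_rel·d = (6)·(1) + (4)·(9) = 42
52·t² − 84·t + 33 = 0  ⇒  m = 42² − 52·33 = 48
m = 48 > 0,  v_rel·d = 42 > 0  ⇒  inside

inside=yes margin=48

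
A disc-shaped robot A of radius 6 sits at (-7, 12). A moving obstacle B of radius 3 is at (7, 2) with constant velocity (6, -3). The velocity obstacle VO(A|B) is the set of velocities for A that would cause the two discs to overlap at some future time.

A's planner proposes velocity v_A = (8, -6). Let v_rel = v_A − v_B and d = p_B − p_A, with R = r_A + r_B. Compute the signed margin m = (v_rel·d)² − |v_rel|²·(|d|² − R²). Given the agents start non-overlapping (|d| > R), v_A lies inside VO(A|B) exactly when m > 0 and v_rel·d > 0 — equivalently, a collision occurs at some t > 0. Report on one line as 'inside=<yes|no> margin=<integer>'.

d = (14, -10),  |d|² = 296;  R = 6+3 = 9,  c = 296−9² = 215
v_rel = (2, -3),  |v_rel|² = 13;  v_rel·d = (2)·(14) + (-3)·(-10) = 58
13·t² − 116·t + 215 = 0  ⇒  m = 58² − 13·215 = 569
m = 569 > 0,  v_rel·d = 58 > 0  ⇒  inside

inside=yes margin=569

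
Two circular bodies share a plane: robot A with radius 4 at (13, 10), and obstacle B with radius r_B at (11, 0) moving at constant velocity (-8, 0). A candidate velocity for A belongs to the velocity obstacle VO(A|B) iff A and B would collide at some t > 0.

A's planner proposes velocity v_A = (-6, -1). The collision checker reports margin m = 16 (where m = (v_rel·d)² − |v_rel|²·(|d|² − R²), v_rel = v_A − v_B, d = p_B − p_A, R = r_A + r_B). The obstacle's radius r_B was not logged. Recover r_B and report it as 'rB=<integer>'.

m = 16
d = (-2, -10);  v_rel = (2, -1),  |v_rel|² = 5
v_rel×d = (2)·(-10) − (-1)·(-2) = -22
since m = R²·5 − (-22)²:  R² = (484 + 16) / 5 = 100
R = √100 = 10  ⇒  r_B = 10 − 4 = 6

rB=6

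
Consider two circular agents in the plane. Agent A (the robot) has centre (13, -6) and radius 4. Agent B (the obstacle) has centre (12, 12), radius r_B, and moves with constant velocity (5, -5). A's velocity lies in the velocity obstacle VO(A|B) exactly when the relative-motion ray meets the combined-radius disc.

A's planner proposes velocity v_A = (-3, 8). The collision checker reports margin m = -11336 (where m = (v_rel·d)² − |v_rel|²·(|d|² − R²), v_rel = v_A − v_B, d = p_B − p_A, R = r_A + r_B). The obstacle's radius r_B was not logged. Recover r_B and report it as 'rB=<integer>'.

m = -11336
d = (-1, 18);  v_rel = (-8, 13),  |v_rel|² = 233
v_rel×d = (-8)·(18) − (13)·(-1) = -131
since m = R²·233 − (-131)²:  R² = (17161 + -11336) / 233 = 25
R = √25 = 5  ⇒  r_B = 5 − 4 = 1

rB=1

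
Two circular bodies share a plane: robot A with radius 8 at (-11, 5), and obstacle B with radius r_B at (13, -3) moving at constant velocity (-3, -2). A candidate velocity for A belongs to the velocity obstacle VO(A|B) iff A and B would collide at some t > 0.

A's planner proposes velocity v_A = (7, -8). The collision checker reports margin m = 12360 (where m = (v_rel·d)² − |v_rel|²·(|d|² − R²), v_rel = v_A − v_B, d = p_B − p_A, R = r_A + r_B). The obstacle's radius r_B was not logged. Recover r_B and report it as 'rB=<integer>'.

m = 12360
d = (24, -8);  v_rel = (10, -6),  |v_rel|² = 136
v_rel×d = (10)·(-8) − (-6)·(24) = 64
since m = R²·136 − 64²:  R² = (4096 + 12360) / 136 = 121
R = √121 = 11  ⇒  r_B = 11 − 8 = 3

rB=3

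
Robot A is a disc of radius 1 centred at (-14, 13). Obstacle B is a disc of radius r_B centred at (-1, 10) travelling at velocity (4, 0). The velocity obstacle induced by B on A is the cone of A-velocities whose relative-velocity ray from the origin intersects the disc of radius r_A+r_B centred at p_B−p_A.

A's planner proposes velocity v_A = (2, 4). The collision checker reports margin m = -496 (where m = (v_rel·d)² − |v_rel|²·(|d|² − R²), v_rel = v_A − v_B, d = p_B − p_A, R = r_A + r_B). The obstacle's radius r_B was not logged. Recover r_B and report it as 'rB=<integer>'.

m = -496
d = (13, -3);  v_rel = (-2, 4),  |v_rel|² = 20
v_rel×d = (-2)·(-3) − (4)·(13) = -46
since m = R²·20 − (-46)²:  R² = (2116 + -496) / 20 = 81
R = √81 = 9  ⇒  r_B = 9 − 1 = 8

rB=8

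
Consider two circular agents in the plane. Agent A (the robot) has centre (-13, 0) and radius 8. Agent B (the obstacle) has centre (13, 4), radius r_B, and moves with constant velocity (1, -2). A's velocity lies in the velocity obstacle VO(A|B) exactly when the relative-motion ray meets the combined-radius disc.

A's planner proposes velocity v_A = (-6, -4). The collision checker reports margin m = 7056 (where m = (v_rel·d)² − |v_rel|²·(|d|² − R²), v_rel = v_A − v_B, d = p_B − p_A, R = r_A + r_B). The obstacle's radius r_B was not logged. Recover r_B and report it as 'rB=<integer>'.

m = 7056
d = (26, 4);  v_rel = (-7, -2),  |v_rel|² = 53
v_rel×d = (-7)·(4) − (-2)·(26) = 24
since m = R²·53 − 24²:  R² = (576 + 7056) / 53 = 144
R = √144 = 12  ⇒  r_B = 12 − 8 = 4

rB=4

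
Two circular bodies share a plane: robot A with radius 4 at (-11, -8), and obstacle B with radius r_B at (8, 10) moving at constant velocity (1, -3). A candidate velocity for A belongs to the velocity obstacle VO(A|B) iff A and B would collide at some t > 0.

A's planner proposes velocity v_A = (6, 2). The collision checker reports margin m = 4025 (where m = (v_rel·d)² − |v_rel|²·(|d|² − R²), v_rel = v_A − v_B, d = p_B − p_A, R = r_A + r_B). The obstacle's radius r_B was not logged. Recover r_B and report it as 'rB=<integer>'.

m = 4025
d = (19, 18);  v_rel = (5, 5),  |v_rel|² = 50
v_rel×d = (5)·(18) − (5)·(19) = -5
since m = R²·50 − (-5)²:  R² = (25 + 4025) / 50 = 81
R = √81 = 9  ⇒  r_B = 9 − 4 = 5

rB=5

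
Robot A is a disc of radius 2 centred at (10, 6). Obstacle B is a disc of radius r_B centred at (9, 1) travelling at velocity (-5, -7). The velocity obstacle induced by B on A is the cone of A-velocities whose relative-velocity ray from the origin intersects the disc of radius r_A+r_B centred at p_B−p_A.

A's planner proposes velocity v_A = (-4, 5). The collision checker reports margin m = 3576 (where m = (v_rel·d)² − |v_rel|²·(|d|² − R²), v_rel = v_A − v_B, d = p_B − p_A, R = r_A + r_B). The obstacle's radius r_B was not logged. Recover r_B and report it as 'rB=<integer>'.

m = 3576
d = (-1, -5);  v_rel = (1, 12),  |v_rel|² = 145
v_rel×d = (1)·(-5) − (12)·(-1) = 7
since m = R²·145 − 7²:  R² = (49 + 3576) / 145 = 25
R = √25 = 5  ⇒  r_B = 5 − 2 = 3

rB=3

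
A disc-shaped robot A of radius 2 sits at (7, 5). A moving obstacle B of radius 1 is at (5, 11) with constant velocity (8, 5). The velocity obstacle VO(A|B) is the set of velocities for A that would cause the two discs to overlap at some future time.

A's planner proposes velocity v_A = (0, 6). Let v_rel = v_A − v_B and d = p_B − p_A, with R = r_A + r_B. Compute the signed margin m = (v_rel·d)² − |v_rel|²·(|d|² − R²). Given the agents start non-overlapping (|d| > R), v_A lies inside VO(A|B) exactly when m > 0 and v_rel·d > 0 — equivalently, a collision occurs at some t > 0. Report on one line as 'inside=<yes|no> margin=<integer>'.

d = (-2, 6),  |d|² = 40;  R = 2+1 = 3,  c = 40−3² = 31
v_rel = (-8, 1),  |v_rel|² = 65;  v_rel·d = (-8)·(-2) + (1)·(6) = 22
65·t² − 44·t + 31 = 0  ⇒  m = 22² − 65·31 = -1531
m = -1531 < 0,  v_rel·d = 22 > 0  ⇒  outside

inside=no margin=-1531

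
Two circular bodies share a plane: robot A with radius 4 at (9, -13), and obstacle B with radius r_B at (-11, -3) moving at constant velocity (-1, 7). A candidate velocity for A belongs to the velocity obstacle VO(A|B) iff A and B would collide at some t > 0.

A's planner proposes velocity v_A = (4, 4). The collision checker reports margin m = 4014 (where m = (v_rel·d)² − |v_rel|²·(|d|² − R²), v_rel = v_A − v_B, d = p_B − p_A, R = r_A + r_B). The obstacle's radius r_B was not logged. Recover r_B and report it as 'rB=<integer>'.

m = 4014
d = (-20, 10);  v_rel = (5, -3),  |v_rel|² = 34
v_rel×d = (5)·(10) − (-3)·(-20) = -10
since m = R²·34 − (-10)²:  R² = (100 + 4014) / 34 = 121
R = √121 = 11  ⇒  r_B = 11 − 4 = 7

rB=7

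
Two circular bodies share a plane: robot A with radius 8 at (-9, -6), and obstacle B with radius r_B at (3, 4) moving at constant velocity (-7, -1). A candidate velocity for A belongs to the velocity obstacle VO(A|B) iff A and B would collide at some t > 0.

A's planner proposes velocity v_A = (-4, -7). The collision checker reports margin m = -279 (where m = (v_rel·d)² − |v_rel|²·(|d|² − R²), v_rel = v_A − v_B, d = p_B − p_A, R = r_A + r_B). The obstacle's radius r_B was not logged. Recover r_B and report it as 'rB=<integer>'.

m = -279
d = (12, 10);  v_rel = (3, -6),  |v_rel|² = 45
v_rel×d = (3)·(10) − (-6)·(12) = 102
since m = R²·45 − 102²:  R² = (10404 + -279) / 45 = 225
R = √225 = 15  ⇒  r_B = 15 − 8 = 7

rB=7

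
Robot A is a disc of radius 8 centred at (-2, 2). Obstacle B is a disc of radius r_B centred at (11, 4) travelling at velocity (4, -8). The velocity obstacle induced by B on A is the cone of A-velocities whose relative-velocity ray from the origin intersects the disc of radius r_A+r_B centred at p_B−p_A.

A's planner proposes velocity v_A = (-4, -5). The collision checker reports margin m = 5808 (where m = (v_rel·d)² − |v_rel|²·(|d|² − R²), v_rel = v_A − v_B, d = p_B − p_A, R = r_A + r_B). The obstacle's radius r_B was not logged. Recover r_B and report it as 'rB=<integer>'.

m = 5808
d = (13, 2);  v_rel = (-8, 3),  |v_rel|² = 73
v_rel×d = (-8)·(2) − (3)·(13) = -55
since m = R²·73 − (-55)²:  R² = (3025 + 5808) / 73 = 121
R = √121 = 11  ⇒  r_B = 11 − 8 = 3

rB=3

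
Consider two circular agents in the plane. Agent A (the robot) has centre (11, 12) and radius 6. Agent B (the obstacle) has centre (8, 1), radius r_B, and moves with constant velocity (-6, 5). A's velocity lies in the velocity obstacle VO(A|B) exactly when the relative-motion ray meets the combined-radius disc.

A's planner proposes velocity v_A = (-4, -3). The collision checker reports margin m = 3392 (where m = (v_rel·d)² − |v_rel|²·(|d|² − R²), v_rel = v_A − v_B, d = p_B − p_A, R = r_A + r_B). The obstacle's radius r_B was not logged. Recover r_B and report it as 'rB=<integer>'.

m = 3392
d = (-3, -11);  v_rel = (2, -8),  |v_rel|² = 68
v_rel×d = (2)·(-11) − (-8)·(-3) = -46
since m = R²·68 − (-46)²:  R² = (2116 + 3392) / 68 = 81
R = √81 = 9  ⇒  r_B = 9 − 6 = 3

rB=3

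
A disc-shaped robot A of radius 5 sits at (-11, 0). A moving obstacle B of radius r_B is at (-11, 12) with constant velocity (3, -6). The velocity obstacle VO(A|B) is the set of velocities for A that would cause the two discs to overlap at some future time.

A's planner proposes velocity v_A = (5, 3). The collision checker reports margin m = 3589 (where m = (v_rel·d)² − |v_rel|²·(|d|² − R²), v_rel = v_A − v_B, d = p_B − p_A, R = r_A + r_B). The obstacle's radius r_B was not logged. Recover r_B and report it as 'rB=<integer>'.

m = 3589
d = (0, 12);  v_rel = (2, 9),  |v_rel|² = 85
v_rel×d = (2)·(12) − (9)·(0) = 24
since m = R²·85 − 24²:  R² = (576 + 3589) / 85 = 49
R = √49 = 7  ⇒  r_B = 7 − 5 = 2

rB=2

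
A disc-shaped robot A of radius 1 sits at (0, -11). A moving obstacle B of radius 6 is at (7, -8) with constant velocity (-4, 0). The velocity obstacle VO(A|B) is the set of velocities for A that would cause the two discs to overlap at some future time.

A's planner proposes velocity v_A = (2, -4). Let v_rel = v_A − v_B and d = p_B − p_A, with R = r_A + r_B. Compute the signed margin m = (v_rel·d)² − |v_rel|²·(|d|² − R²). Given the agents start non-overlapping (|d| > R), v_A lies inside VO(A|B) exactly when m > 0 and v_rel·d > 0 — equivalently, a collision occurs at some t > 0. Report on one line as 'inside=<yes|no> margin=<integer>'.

d = (7, 3),  |d|² = 58;  R = 1+6 = 7,  c = 58−7² = 9
v_rel = (6, -4),  |v_rel|² = 52;  v_rel·d = (6)·(7) + (-4)·(3) = 30
52·t² − 60·t + 9 = 0  ⇒  m = 30² − 52·9 = 432
m = 432 > 0,  v_rel·d = 30 > 0  ⇒  inside

inside=yes margin=432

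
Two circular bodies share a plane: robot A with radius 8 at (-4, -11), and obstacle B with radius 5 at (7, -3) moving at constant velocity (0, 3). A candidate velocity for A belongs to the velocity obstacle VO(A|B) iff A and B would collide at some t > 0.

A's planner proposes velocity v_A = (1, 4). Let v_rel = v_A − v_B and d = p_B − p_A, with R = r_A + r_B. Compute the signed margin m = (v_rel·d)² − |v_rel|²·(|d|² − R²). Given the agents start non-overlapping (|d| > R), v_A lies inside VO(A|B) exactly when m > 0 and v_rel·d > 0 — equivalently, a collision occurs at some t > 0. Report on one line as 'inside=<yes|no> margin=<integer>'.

d = (11, 8),  |d|² = 185;  R = 8+5 = 13,  c = 185−13² = 16
v_rel = (1, 1),  |v_rel|² = 2;  v_rel·d = (1)·(11) + (1)·(8) = 19
2·t² − 38·t + 16 = 0  ⇒  m = 19² − 2·16 = 329
m = 329 > 0,  v_rel·d = 19 > 0  ⇒  inside

inside=yes margin=329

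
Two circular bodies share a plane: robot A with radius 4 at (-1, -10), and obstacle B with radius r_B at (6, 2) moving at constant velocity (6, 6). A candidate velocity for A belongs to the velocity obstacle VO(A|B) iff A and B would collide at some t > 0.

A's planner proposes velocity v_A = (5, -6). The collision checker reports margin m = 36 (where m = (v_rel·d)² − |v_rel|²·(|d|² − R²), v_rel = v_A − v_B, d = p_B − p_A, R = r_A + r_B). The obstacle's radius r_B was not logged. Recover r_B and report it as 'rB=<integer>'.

m = 36
d = (7, 12);  v_rel = (-1, -12),  |v_rel|² = 145
v_rel×d = (-1)·(12) − (-12)·(7) = 72
since m = R²·145 − 72²:  R² = (5184 + 36) / 145 = 36
R = √36 = 6  ⇒  r_B = 6 − 4 = 2

rB=2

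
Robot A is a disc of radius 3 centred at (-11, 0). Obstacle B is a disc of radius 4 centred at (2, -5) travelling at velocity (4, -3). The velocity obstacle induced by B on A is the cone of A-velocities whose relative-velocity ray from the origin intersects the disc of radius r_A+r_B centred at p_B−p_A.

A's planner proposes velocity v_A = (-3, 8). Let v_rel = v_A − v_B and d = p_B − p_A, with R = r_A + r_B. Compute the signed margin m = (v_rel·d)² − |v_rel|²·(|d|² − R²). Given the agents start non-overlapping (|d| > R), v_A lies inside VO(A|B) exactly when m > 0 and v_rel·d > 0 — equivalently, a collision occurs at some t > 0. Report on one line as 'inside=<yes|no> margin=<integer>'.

d = (13, -5),  |d|² = 194;  R = 3+4 = 7,  c = 194−7² = 145
v_rel = (-7, 11),  |v_rel|² = 170;  v_rel·d = (-7)·(13) + (11)·(-5) = -146
170·t² + 292·t + 145 = 0  ⇒  m = (-146)² − 170·145 = -3334
m = -3334 < 0,  v_rel·d = -146 < 0  ⇒  outside

inside=no margin=-3334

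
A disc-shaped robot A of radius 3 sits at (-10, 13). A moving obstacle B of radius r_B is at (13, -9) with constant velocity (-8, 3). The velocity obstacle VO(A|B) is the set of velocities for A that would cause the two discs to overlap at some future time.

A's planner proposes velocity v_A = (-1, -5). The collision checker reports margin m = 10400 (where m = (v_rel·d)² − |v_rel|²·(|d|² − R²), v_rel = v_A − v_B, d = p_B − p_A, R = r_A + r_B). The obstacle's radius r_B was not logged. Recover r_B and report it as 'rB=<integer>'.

m = 10400
d = (23, -22);  v_rel = (7, -8),  |v_rel|² = 113
v_rel×d = (7)·(-22) − (-8)·(23) = 30
since m = R²·113 − 30²:  R² = (900 + 10400) / 113 = 100
R = √100 = 10  ⇒  r_B = 10 − 3 = 7

rB=7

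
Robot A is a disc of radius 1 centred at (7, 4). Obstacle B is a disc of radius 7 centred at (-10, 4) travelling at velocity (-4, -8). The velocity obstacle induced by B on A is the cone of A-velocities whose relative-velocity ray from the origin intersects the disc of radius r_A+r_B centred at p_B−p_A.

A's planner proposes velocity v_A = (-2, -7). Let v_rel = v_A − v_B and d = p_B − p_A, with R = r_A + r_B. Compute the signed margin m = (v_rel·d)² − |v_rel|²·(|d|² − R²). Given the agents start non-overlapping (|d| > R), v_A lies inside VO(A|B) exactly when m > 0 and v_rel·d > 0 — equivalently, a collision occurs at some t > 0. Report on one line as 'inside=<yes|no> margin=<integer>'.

d = (-17, 0),  |d|² = 289;  R = 1+7 = 8,  c = 289−8² = 225
v_rel = (2, 1),  |v_rel|² = 5;  v_rel·d = (2)·(-17) + (1)·(0) = -34
5·t² + 68·t + 225 = 0  ⇒  m = (-34)² − 5·225 = 31
m = 31 > 0,  v_rel·d = -34 < 0  ⇒  outside

inside=no margin=31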